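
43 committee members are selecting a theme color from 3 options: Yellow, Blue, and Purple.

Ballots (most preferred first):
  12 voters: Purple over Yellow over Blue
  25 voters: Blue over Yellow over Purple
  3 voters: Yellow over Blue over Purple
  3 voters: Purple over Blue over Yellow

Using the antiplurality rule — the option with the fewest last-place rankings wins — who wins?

Last-place votes: Yellow 3, Blue 12, Purple 28.

Yellow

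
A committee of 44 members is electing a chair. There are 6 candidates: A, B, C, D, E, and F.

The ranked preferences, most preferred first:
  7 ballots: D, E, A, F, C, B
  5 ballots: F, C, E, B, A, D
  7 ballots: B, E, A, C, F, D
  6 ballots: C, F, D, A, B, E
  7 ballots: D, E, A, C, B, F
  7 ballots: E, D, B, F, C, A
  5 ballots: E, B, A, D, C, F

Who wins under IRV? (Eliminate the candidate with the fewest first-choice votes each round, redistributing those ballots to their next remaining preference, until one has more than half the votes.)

Round 1: A 0, B 7, C 6, D 14, E 12, F 5. A eliminated.
Round 2: B 7, C 6, D 14, E 12, F 5. F eliminated.
Round 3: B 7, C 11, D 14, E 12. B eliminated.
Round 4: C 11, D 14, E 19. C eliminated.
Round 5: D 20, E 24. E has a majority (≥23).

E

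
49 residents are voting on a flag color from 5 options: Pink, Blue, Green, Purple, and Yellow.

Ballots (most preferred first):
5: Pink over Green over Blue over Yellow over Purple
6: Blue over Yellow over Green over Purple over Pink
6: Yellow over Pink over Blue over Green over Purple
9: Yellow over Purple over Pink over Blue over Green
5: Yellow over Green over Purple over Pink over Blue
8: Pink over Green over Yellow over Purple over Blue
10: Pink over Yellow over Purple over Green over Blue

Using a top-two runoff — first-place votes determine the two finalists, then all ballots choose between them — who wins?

Yellow

Round 1 first-place votes: Pink 23, Blue 6, Green 0, Purple 0, Yellow 20. Pink and Yellow advance.
Runoff: Pink is ranked above Yellow on 23 ballots, Yellow above Pink on 26.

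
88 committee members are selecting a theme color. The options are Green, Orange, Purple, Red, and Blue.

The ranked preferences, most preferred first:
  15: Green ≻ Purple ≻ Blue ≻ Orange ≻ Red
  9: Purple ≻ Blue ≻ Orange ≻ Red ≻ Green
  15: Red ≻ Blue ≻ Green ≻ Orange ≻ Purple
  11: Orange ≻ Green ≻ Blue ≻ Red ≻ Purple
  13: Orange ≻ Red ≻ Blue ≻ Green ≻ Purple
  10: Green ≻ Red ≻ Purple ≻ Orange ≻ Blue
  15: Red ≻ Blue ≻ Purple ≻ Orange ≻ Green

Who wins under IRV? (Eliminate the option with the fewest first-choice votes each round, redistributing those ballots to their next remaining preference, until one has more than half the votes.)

Round 1: Green 25, Orange 24, Purple 9, Red 30, Blue 0. Blue eliminated.
Round 2: Green 25, Orange 24, Purple 9, Red 30. Purple eliminated.
Round 3: Green 25, Orange 33, Red 30. Green eliminated.
Round 4: Orange 48, Red 40. Orange has a majority (≥45).

Orange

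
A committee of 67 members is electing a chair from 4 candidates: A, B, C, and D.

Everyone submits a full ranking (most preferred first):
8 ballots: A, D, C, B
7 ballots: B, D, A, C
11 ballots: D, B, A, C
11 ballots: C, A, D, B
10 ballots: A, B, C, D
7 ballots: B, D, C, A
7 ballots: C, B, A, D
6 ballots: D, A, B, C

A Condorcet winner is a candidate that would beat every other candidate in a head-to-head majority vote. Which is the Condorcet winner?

A vs B: 35–32
A vs C: 42–25
A vs D: 36–31
A beats every other candidate.

A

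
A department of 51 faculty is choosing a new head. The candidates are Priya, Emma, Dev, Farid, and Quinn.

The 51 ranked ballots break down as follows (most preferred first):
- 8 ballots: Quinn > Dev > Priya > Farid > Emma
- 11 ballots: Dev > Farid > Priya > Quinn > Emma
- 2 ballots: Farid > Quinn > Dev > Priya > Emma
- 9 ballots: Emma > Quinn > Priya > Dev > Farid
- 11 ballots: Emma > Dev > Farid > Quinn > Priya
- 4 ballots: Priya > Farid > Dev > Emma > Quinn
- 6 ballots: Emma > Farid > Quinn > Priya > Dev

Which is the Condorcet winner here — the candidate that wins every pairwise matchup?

Emma

Emma vs Priya: 26–25
Emma vs Dev: 26–25
Emma vs Farid: 26–25
Emma vs Quinn: 30–21
Emma beats every other candidate.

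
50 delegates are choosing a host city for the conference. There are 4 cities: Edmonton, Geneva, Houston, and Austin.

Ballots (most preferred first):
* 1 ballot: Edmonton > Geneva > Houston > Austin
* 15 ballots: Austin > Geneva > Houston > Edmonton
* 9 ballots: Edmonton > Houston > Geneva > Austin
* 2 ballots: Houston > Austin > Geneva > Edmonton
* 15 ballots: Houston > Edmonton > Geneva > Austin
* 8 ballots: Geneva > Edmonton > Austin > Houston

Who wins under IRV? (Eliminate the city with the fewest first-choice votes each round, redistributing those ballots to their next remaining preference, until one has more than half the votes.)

Round 1: Edmonton 10, Geneva 8, Houston 17, Austin 15. Geneva eliminated.
Round 2: Edmonton 18, Houston 17, Austin 15. Austin eliminated.
Round 3: Edmonton 18, Houston 32. Houston has a majority (≥26).

Houston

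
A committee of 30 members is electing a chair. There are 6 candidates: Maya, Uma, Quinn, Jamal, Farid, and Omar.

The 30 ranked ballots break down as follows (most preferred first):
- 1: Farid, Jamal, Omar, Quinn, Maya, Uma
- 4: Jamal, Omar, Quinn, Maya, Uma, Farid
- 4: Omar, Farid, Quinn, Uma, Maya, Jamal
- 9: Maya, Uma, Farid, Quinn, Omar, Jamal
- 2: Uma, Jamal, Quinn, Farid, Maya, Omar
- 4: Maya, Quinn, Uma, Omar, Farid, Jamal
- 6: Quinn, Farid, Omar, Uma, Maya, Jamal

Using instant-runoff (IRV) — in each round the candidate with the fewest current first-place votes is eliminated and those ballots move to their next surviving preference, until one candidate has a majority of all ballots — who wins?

Round 1: Maya 13, Uma 2, Quinn 6, Jamal 4, Farid 1, Omar 4. Farid eliminated.
Round 2: Maya 13, Uma 2, Quinn 6, Jamal 5, Omar 4. Uma eliminated.
Round 3: Maya 13, Quinn 6, Jamal 7, Omar 4. Omar eliminated.
Round 4: Maya 13, Quinn 10, Jamal 7. Jamal eliminated.
Round 5: Maya 13, Quinn 17. Quinn has a majority (≥16).

Quinn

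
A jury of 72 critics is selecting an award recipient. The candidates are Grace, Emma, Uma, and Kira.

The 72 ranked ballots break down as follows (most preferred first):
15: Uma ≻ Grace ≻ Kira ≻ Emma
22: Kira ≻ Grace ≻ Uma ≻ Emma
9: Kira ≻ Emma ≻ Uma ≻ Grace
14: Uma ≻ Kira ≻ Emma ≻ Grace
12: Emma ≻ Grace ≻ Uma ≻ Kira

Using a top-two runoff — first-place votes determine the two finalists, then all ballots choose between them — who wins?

Round 1 first-place votes: Grace 0, Emma 12, Uma 29, Kira 31. Kira and Uma advance.
Runoff: Kira is ranked above Uma on 31 ballots, Uma above Kira on 41.

Uma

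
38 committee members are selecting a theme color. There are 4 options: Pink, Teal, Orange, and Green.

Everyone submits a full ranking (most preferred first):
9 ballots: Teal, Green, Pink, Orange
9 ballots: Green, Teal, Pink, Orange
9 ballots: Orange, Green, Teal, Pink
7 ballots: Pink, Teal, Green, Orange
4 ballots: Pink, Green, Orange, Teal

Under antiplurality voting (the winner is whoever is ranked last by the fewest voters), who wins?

Last-place votes: Pink 9, Teal 4, Orange 25, Green 0.

Green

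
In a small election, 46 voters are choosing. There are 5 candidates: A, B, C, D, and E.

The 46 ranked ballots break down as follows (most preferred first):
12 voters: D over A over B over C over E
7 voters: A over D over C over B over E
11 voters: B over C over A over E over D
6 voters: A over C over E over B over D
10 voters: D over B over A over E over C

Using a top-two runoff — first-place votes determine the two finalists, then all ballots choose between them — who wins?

Round 1 first-place votes: A 13, B 11, C 0, D 22, E 0. D and A advance.
Runoff: D is ranked above A on 22 ballots, A above D on 24.

A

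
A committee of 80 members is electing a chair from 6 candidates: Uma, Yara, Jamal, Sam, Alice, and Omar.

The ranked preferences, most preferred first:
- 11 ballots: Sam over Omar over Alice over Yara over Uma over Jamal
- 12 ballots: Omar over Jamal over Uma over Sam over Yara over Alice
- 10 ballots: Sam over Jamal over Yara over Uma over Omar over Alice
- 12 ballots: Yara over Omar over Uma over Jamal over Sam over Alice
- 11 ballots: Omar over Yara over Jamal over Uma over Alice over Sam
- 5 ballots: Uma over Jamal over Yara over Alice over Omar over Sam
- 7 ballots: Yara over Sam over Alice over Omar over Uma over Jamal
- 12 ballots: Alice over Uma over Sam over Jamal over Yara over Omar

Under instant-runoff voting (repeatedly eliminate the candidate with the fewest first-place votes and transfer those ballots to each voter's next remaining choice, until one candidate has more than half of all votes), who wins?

Sam

Round 1: Uma 5, Yara 19, Jamal 0, Sam 21, Alice 12, Omar 23. Jamal eliminated.
Round 2: Uma 5, Yara 19, Sam 21, Alice 12, Omar 23. Uma eliminated.
Round 3: Yara 24, Sam 21, Alice 12, Omar 23. Alice eliminated.
Round 4: Yara 24, Sam 33, Omar 23. Omar eliminated.
Round 5: Yara 35, Sam 45. Sam has a majority (≥41).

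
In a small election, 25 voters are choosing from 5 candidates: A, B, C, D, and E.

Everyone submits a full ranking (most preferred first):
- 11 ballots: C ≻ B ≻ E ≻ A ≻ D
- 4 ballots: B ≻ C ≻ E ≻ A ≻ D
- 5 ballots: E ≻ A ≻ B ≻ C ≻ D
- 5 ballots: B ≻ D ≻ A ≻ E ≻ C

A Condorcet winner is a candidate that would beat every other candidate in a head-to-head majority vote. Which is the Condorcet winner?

B

B vs A: 20–5
B vs C: 14–11
B vs D: 25–0
B vs E: 20–5
B beats every other candidate.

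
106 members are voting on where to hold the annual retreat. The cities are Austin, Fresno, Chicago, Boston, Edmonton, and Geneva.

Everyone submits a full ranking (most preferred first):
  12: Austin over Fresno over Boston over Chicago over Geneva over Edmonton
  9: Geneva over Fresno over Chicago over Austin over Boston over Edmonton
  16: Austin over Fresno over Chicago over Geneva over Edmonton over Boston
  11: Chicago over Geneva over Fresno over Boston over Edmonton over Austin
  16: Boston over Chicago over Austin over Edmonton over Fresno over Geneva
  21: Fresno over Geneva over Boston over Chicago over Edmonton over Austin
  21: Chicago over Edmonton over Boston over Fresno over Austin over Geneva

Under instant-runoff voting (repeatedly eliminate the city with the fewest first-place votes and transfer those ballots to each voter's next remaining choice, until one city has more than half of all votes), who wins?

Fresno

Round 1: Austin 28, Fresno 21, Chicago 32, Boston 16, Edmonton 0, Geneva 9. Edmonton eliminated.
Round 2: Austin 28, Fresno 21, Chicago 32, Boston 16, Geneva 9. Geneva eliminated.
Round 3: Austin 28, Fresno 30, Chicago 32, Boston 16. Boston eliminated.
Round 4: Austin 28, Fresno 30, Chicago 48. Austin eliminated.
Round 5: Fresno 58, Chicago 48. Fresno has a majority (≥54).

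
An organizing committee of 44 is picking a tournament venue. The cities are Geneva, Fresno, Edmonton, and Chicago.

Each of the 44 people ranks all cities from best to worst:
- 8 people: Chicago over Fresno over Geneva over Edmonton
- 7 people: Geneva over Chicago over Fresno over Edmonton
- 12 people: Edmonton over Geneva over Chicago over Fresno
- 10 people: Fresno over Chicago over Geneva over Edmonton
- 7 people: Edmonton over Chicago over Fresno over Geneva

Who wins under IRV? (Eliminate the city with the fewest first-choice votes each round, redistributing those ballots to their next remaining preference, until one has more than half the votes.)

Round 1: Geneva 7, Fresno 10, Edmonton 19, Chicago 8. Geneva eliminated.
Round 2: Fresno 10, Edmonton 19, Chicago 15. Fresno eliminated.
Round 3: Edmonton 19, Chicago 25. Chicago has a majority (≥23).

Chicago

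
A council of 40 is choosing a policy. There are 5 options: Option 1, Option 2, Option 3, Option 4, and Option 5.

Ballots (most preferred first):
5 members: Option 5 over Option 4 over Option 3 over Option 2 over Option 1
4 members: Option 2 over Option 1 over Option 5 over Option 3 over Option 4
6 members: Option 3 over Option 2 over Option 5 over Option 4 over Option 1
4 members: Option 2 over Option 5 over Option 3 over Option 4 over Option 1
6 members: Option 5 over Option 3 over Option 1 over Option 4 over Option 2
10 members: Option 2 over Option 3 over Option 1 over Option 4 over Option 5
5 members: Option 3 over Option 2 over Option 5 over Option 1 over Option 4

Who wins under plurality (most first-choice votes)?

Option 2

First-place votes: Option 1 0, Option 2 18, Option 3 11, Option 4 0, Option 5 11.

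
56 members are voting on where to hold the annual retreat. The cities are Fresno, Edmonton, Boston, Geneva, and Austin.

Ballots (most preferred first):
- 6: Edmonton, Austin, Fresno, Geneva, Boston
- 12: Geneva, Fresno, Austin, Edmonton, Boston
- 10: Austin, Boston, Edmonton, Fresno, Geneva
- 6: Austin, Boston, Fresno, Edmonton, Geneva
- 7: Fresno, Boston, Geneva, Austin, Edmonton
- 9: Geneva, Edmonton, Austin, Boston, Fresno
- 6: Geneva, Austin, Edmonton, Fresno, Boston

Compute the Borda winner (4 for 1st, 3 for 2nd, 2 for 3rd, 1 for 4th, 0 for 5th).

Austin

Fresno: 6×2 + 12×3 + 10×1 + 6×2 + 7×4 + 9×0 + 6×1 = 104
Edmonton: 6×4 + 12×1 + 10×2 + 6×1 + 7×0 + 9×3 + 6×2 = 101
Boston: 6×0 + 12×0 + 10×3 + 6×3 + 7×3 + 9×1 + 6×0 = 78
Geneva: 6×1 + 12×4 + 10×0 + 6×0 + 7×2 + 9×4 + 6×4 = 128
Austin: 6×3 + 12×2 + 10×4 + 6×4 + 7×1 + 9×2 + 6×3 = 149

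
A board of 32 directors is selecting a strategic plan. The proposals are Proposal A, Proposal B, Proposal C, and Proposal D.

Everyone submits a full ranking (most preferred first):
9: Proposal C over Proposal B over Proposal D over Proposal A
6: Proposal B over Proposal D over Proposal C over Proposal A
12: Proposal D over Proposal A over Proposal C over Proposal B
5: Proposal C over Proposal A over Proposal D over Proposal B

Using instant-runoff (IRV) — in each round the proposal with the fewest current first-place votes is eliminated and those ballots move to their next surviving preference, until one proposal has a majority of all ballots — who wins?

Round 1: Proposal A 0, Proposal B 6, Proposal C 14, Proposal D 12. Proposal A eliminated.
Round 2: Proposal B 6, Proposal C 14, Proposal D 12. Proposal B eliminated.
Round 3: Proposal C 14, Proposal D 18. Proposal D has a majority (≥17).

Proposal D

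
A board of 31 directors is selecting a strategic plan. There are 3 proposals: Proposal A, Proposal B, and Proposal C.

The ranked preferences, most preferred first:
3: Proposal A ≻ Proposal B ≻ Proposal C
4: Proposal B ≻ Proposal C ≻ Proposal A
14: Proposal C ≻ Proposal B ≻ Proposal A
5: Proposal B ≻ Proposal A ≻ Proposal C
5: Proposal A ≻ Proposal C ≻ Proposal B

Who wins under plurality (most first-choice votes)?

Proposal C

First-place votes: Proposal A 8, Proposal B 9, Proposal C 14.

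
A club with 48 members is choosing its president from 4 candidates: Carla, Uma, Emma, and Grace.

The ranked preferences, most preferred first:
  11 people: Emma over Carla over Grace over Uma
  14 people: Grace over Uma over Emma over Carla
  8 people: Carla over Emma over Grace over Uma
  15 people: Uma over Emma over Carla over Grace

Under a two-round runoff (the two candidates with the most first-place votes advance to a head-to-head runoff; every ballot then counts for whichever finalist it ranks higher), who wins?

Grace

Round 1 first-place votes: Carla 8, Uma 15, Emma 11, Grace 14. Uma and Grace advance.
Runoff: Uma is ranked above Grace on 15 ballots, Grace above Uma on 33.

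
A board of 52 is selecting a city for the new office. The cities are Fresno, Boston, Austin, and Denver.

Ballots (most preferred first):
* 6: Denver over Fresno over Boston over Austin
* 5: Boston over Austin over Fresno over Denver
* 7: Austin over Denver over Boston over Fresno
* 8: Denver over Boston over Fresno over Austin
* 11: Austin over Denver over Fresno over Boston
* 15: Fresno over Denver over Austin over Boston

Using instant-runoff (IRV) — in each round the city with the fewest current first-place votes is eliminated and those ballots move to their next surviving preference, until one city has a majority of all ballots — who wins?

Round 1: Fresno 15, Boston 5, Austin 18, Denver 14. Boston eliminated.
Round 2: Fresno 15, Austin 23, Denver 14. Denver eliminated.
Round 3: Fresno 29, Austin 23. Fresno has a majority (≥27).

Fresno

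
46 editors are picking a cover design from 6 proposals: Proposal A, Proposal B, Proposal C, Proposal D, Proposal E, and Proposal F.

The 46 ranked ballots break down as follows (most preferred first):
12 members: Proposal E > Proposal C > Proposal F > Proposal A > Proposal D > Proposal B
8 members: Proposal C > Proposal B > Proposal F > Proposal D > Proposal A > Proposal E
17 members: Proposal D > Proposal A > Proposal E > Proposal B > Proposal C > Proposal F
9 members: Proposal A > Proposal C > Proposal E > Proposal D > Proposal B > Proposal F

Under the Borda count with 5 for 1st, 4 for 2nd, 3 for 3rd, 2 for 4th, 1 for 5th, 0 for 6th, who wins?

Proposal A

Proposal A: 12×2 + 8×1 + 17×4 + 9×5 = 145
Proposal B: 12×0 + 8×4 + 17×2 + 9×1 = 75
Proposal C: 12×4 + 8×5 + 17×1 + 9×4 = 141
Proposal D: 12×1 + 8×2 + 17×5 + 9×2 = 131
Proposal E: 12×5 + 8×0 + 17×3 + 9×3 = 138
Proposal F: 12×3 + 8×3 + 17×0 + 9×0 = 60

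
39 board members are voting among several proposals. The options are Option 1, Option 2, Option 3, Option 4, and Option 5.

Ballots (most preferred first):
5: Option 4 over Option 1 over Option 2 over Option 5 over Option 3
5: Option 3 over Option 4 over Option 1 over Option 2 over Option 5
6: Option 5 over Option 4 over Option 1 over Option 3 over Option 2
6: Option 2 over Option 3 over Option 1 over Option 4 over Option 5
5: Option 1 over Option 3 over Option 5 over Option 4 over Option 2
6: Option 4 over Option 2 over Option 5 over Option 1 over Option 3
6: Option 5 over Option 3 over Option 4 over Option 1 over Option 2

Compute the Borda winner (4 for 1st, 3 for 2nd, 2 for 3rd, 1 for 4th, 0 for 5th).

Option 4

Option 1: 5×3 + 5×2 + 6×2 + 6×2 + 5×4 + 6×1 + 6×1 = 81
Option 2: 5×2 + 5×1 + 6×0 + 6×4 + 5×0 + 6×3 + 6×0 = 57
Option 3: 5×0 + 5×4 + 6×1 + 6×3 + 5×3 + 6×0 + 6×3 = 77
Option 4: 5×4 + 5×3 + 6×3 + 6×1 + 5×1 + 6×4 + 6×2 = 100
Option 5: 5×1 + 5×0 + 6×4 + 6×0 + 5×2 + 6×2 + 6×4 = 75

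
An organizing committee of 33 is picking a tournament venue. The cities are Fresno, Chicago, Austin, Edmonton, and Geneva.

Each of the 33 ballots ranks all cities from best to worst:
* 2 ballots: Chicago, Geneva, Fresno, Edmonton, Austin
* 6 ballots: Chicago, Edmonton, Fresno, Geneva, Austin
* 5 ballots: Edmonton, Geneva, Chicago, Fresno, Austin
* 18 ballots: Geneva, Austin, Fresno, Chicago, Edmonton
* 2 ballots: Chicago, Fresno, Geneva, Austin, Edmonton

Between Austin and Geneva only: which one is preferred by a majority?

Geneva

Austin is ranked above Geneva on 0 ballots; Geneva above Austin on 33.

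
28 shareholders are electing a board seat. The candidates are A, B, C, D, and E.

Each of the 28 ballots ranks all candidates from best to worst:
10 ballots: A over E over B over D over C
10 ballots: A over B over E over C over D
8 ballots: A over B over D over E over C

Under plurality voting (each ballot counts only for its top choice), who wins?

First-place votes: A 28, B 0, C 0, D 0, E 0.

A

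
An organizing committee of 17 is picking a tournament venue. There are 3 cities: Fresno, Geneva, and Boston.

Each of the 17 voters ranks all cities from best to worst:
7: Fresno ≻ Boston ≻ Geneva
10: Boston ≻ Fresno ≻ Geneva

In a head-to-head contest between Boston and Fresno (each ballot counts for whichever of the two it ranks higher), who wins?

Boston

Boston is ranked above Fresno on 10 ballots; Fresno above Boston on 7.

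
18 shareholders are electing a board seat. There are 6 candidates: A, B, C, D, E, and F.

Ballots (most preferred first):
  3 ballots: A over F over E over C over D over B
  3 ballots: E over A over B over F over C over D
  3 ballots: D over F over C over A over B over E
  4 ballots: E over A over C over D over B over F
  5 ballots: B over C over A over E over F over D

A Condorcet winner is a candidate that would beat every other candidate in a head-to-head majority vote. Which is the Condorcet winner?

A

A vs B: 13–5
A vs C: 10–8
A vs D: 15–3
A vs E: 11–7
A vs F: 15–3
A beats every other candidate.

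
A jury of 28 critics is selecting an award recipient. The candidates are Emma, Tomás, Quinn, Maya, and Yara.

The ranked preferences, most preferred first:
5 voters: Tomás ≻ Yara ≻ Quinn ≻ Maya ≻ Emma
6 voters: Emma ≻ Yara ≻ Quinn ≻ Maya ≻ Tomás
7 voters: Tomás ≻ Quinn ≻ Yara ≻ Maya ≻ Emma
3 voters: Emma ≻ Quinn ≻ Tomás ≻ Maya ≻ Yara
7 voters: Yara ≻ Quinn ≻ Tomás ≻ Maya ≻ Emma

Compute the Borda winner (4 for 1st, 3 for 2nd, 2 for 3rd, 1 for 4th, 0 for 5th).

Yara

Emma: 5×0 + 6×4 + 7×0 + 3×4 + 7×0 = 36
Tomás: 5×4 + 6×0 + 7×4 + 3×2 + 7×2 = 68
Quinn: 5×2 + 6×2 + 7×3 + 3×3 + 7×3 = 73
Maya: 5×1 + 6×1 + 7×1 + 3×1 + 7×1 = 28
Yara: 5×3 + 6×3 + 7×2 + 3×0 + 7×4 = 75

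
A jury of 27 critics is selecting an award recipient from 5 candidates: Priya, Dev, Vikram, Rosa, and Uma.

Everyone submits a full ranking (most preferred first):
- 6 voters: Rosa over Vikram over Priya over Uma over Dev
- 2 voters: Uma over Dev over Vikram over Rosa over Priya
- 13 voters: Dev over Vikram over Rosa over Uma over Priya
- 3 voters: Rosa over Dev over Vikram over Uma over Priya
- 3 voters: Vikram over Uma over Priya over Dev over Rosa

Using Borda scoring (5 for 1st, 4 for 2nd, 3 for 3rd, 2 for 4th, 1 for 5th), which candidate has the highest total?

Priya: 6×3 + 2×1 + 13×1 + 3×1 + 3×3 = 45
Dev: 6×1 + 2×4 + 13×5 + 3×4 + 3×2 = 97
Vikram: 6×4 + 2×3 + 13×4 + 3×3 + 3×5 = 106
Rosa: 6×5 + 2×2 + 13×3 + 3×5 + 3×1 = 91
Uma: 6×2 + 2×5 + 13×2 + 3×2 + 3×4 = 66

Vikram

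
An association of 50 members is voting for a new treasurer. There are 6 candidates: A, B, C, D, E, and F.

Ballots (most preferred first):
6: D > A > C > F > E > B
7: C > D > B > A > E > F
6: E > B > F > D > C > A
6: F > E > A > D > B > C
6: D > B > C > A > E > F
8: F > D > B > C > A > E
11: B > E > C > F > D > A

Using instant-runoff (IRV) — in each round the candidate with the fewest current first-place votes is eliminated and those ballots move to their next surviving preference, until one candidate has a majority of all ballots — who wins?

D

Round 1: A 0, B 11, C 7, D 12, E 6, F 14. A eliminated.
Round 2: B 11, C 7, D 12, E 6, F 14. E eliminated.
Round 3: B 17, C 7, D 12, F 14. C eliminated.
Round 4: B 17, D 19, F 14. F eliminated.
Round 5: B 17, D 33. D has a majority (≥26).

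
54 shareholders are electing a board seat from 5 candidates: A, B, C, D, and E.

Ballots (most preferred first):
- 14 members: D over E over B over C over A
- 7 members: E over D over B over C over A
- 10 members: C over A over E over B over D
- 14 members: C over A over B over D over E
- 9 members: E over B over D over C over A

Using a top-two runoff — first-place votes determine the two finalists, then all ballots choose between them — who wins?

E

Round 1 first-place votes: A 0, B 0, C 24, D 14, E 16. C and E advance.
Runoff: C is ranked above E on 24 ballots, E above C on 30.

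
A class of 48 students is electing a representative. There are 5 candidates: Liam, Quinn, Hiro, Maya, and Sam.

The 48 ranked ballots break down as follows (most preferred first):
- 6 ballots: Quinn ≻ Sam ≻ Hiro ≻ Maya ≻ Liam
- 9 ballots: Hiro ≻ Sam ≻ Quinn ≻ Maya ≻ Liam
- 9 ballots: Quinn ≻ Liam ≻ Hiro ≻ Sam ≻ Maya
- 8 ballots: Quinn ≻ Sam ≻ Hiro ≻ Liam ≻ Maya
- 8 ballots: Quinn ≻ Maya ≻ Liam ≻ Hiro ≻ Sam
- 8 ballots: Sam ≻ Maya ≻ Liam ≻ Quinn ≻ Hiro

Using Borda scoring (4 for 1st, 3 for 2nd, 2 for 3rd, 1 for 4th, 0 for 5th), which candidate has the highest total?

Quinn

Liam: 6×0 + 9×0 + 9×3 + 8×1 + 8×2 + 8×2 = 67
Quinn: 6×4 + 9×2 + 9×4 + 8×4 + 8×4 + 8×1 = 150
Hiro: 6×2 + 9×4 + 9×2 + 8×2 + 8×1 + 8×0 = 90
Maya: 6×1 + 9×1 + 9×0 + 8×0 + 8×3 + 8×3 = 63
Sam: 6×3 + 9×3 + 9×1 + 8×3 + 8×0 + 8×4 = 110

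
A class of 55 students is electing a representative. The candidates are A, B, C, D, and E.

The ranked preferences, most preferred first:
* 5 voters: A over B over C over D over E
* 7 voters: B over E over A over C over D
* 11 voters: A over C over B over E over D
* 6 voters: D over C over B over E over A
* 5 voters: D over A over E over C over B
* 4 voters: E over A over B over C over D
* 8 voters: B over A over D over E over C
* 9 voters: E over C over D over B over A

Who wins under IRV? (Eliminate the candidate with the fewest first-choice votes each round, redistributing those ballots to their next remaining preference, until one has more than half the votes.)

Round 1: A 16, B 15, C 0, D 11, E 13. C eliminated.
Round 2: A 16, B 15, D 11, E 13. D eliminated.
Round 3: A 21, B 21, E 13. E eliminated.
Round 4: A 25, B 30. B has a majority (≥28).

B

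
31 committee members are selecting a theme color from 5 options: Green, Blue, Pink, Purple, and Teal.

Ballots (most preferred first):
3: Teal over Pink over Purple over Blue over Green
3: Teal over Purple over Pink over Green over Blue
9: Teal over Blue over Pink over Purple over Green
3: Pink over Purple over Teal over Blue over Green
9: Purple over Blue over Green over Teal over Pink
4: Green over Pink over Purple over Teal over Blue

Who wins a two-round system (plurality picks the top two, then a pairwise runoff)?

Round 1 first-place votes: Green 4, Blue 0, Pink 3, Purple 9, Teal 15. Teal and Purple advance.
Runoff: Teal is ranked above Purple on 15 ballots, Purple above Teal on 16.

Purple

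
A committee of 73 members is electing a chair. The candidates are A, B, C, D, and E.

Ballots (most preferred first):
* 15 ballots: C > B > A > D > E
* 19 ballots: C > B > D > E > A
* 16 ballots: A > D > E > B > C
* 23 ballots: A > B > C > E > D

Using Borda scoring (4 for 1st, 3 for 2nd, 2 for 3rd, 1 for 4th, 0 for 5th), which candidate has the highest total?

A: 15×2 + 19×0 + 16×4 + 23×4 = 186
B: 15×3 + 19×3 + 16×1 + 23×3 = 187
C: 15×4 + 19×4 + 16×0 + 23×2 = 182
D: 15×1 + 19×2 + 16×3 + 23×0 = 101
E: 15×0 + 19×1 + 16×2 + 23×1 = 74

B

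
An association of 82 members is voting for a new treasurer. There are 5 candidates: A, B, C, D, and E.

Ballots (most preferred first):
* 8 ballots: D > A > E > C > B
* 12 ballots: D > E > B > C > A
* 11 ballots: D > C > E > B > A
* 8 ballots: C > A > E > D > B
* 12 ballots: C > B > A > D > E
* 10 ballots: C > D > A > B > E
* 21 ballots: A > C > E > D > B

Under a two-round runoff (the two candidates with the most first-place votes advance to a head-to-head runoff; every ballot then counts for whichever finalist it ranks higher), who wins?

Round 1 first-place votes: A 21, B 0, C 30, D 31, E 0. D and C advance.
Runoff: D is ranked above C on 31 ballots, C above D on 51.

C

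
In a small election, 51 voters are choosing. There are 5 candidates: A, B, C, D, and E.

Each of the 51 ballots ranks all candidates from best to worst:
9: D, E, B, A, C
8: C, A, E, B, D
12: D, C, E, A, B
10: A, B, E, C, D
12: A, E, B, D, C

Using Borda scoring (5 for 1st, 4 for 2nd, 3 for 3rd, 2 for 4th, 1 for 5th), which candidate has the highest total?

A

A: 9×2 + 8×4 + 12×2 + 10×5 + 12×5 = 184
B: 9×3 + 8×2 + 12×1 + 10×4 + 12×3 = 131
C: 9×1 + 8×5 + 12×4 + 10×2 + 12×1 = 129
D: 9×5 + 8×1 + 12×5 + 10×1 + 12×2 = 147
E: 9×4 + 8×3 + 12×3 + 10×3 + 12×4 = 174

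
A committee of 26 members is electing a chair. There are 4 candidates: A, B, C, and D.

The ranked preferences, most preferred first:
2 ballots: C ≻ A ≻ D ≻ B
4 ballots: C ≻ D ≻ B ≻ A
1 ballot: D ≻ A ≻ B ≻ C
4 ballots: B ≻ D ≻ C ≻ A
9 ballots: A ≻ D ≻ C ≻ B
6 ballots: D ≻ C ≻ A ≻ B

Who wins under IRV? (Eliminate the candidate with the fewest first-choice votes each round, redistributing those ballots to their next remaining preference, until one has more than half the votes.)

D

Round 1: A 9, B 4, C 6, D 7. B eliminated.
Round 2: A 9, C 6, D 11. C eliminated.
Round 3: A 11, D 15. D has a majority (≥14).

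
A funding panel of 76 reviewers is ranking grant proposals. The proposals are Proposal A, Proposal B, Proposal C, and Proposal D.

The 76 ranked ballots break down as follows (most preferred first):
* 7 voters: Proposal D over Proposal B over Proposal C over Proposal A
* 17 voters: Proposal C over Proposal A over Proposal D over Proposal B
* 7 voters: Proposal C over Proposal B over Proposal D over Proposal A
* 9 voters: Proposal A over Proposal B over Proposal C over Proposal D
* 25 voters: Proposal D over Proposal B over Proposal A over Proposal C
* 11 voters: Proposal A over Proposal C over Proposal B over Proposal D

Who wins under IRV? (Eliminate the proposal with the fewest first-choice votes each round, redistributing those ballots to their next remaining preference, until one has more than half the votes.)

Round 1: Proposal A 20, Proposal B 0, Proposal C 24, Proposal D 32. Proposal B eliminated.
Round 2: Proposal A 20, Proposal C 24, Proposal D 32. Proposal A eliminated.
Round 3: Proposal C 44, Proposal D 32. Proposal C has a majority (≥39).

Proposal C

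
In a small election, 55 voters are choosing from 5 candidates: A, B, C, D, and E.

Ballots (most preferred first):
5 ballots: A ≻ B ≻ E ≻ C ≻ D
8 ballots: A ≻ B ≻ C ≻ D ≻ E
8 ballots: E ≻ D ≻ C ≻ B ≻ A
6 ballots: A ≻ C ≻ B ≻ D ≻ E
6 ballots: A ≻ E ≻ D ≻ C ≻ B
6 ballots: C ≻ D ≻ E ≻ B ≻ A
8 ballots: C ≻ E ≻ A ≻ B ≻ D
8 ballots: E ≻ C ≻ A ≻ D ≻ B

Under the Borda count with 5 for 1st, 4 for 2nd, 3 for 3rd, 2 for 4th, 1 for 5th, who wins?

A: 5×5 + 8×5 + 8×1 + 6×5 + 6×5 + 6×1 + 8×3 + 8×3 = 187
B: 5×4 + 8×4 + 8×2 + 6×3 + 6×1 + 6×2 + 8×2 + 8×1 = 128
C: 5×2 + 8×3 + 8×3 + 6×4 + 6×2 + 6×5 + 8×5 + 8×4 = 196
D: 5×1 + 8×2 + 8×4 + 6×2 + 6×3 + 6×4 + 8×1 + 8×2 = 131
E: 5×3 + 8×1 + 8×5 + 6×1 + 6×4 + 6×3 + 8×4 + 8×5 = 183

C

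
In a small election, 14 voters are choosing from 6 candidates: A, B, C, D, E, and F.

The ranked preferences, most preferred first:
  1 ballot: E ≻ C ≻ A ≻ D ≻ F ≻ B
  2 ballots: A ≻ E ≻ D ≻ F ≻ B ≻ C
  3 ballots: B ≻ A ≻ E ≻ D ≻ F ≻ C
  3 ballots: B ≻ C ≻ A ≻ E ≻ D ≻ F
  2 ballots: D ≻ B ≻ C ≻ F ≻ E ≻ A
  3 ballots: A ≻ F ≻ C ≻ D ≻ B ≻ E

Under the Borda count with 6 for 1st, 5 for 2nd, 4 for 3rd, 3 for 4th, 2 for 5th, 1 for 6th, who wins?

A: 1×4 + 2×6 + 3×5 + 3×4 + 2×1 + 3×6 = 63
B: 1×1 + 2×2 + 3×6 + 3×6 + 2×5 + 3×2 = 57
C: 1×5 + 2×1 + 3×1 + 3×5 + 2×4 + 3×4 = 45
D: 1×3 + 2×4 + 3×3 + 3×2 + 2×6 + 3×3 = 47
E: 1×6 + 2×5 + 3×4 + 3×3 + 2×2 + 3×1 = 44
F: 1×2 + 2×3 + 3×2 + 3×1 + 2×3 + 3×5 = 38

A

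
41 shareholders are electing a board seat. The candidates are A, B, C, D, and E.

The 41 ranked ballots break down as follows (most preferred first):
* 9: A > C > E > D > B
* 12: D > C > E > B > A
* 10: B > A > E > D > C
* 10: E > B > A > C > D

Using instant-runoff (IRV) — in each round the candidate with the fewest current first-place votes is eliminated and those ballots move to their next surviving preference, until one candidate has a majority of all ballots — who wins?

Round 1: A 9, B 10, C 0, D 12, E 10. C eliminated.
Round 2: A 9, B 10, D 12, E 10. A eliminated.
Round 3: B 10, D 12, E 19. B eliminated.
Round 4: D 12, E 29. E has a majority (≥21).

E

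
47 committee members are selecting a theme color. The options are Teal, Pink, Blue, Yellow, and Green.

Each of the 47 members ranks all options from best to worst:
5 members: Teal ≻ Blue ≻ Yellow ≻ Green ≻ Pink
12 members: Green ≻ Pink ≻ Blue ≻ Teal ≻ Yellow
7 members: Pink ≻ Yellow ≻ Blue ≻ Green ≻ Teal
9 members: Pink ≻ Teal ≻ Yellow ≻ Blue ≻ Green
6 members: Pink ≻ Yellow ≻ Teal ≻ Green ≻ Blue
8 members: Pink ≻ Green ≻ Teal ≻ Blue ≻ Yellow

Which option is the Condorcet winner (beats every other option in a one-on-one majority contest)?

Pink

Pink vs Teal: 42–5
Pink vs Blue: 42–5
Pink vs Yellow: 42–5
Pink vs Green: 30–17
Pink beats every other option.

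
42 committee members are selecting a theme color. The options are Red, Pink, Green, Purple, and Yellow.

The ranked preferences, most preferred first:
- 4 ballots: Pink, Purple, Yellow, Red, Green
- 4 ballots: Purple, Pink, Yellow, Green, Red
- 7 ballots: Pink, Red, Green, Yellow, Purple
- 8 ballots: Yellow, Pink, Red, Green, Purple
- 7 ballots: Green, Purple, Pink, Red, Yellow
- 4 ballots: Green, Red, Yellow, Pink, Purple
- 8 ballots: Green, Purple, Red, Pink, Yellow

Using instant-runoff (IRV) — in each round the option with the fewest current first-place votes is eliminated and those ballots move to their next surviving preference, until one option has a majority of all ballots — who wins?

Round 1: Red 0, Pink 11, Green 19, Purple 4, Yellow 8. Red eliminated.
Round 2: Pink 11, Green 19, Purple 4, Yellow 8. Purple eliminated.
Round 3: Pink 15, Green 19, Yellow 8. Yellow eliminated.
Round 4: Pink 23, Green 19. Pink has a majority (≥22).

Pink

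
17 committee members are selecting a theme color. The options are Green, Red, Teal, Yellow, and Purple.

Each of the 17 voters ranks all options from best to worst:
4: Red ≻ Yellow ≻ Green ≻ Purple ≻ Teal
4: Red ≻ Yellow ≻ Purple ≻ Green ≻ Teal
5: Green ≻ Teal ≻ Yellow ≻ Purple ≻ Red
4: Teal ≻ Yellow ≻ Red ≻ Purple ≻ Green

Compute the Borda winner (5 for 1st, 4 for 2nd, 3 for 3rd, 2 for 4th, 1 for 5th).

Green: 4×3 + 4×2 + 5×5 + 4×1 = 49
Red: 4×5 + 4×5 + 5×1 + 4×3 = 57
Teal: 4×1 + 4×1 + 5×4 + 4×5 = 48
Yellow: 4×4 + 4×4 + 5×3 + 4×4 = 63
Purple: 4×2 + 4×3 + 5×2 + 4×2 = 38

Yellow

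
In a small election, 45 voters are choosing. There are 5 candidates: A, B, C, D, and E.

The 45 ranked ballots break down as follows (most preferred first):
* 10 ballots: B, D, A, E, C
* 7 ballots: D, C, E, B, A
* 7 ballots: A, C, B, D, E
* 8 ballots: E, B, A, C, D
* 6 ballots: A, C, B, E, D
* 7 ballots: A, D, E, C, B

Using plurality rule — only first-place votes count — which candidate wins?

A

First-place votes: A 20, B 10, C 0, D 7, E 8.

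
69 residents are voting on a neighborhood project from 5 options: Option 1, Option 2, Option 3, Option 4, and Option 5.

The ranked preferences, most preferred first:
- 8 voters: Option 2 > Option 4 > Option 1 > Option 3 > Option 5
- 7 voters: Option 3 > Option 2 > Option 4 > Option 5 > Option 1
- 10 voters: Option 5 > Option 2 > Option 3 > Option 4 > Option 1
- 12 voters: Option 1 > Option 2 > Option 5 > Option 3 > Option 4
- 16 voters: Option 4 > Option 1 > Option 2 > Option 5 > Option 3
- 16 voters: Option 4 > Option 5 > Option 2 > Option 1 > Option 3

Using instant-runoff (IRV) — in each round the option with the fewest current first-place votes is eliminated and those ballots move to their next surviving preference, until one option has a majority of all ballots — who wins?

Round 1: Option 1 12, Option 2 8, Option 3 7, Option 4 32, Option 5 10. Option 3 eliminated.
Round 2: Option 1 12, Option 2 15, Option 4 32, Option 5 10. Option 5 eliminated.
Round 3: Option 1 12, Option 2 25, Option 4 32. Option 1 eliminated.
Round 4: Option 2 37, Option 4 32. Option 2 has a majority (≥35).

Option 2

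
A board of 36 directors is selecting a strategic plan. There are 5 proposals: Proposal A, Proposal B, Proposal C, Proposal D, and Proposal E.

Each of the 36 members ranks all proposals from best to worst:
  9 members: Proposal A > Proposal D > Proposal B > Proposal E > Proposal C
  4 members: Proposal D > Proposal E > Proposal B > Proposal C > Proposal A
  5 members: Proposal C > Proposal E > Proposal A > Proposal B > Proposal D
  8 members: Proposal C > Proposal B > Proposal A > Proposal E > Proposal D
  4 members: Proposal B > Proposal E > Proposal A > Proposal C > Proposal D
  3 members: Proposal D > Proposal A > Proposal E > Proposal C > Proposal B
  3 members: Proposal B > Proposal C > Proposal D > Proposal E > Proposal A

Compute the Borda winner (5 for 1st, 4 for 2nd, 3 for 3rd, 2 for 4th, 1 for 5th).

Proposal B

Proposal A: 9×5 + 4×1 + 5×3 + 8×3 + 4×3 + 3×4 + 3×1 = 115
Proposal B: 9×3 + 4×3 + 5×2 + 8×4 + 4×5 + 3×1 + 3×5 = 119
Proposal C: 9×1 + 4×2 + 5×5 + 8×5 + 4×2 + 3×2 + 3×4 = 108
Proposal D: 9×4 + 4×5 + 5×1 + 8×1 + 4×1 + 3×5 + 3×3 = 97
Proposal E: 9×2 + 4×4 + 5×4 + 8×2 + 4×4 + 3×3 + 3×2 = 101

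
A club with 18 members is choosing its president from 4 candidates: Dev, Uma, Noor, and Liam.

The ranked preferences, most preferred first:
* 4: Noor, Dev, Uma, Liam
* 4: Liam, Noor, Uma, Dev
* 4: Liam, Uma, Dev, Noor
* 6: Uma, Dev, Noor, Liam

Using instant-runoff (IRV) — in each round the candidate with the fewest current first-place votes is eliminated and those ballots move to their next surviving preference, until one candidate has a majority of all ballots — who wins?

Round 1: Dev 0, Uma 6, Noor 4, Liam 8. Dev eliminated.
Round 2: Uma 6, Noor 4, Liam 8. Noor eliminated.
Round 3: Uma 10, Liam 8. Uma has a majority (≥10).

Uma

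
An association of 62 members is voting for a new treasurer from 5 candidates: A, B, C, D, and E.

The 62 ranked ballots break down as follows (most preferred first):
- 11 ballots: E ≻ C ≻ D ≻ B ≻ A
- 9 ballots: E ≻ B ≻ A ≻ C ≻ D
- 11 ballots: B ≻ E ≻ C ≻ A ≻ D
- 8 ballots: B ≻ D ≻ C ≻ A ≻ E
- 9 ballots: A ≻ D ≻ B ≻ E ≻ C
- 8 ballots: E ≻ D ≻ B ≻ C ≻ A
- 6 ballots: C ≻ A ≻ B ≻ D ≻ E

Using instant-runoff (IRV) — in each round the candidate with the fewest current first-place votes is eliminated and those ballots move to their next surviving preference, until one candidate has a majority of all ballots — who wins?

Round 1: A 9, B 19, C 6, D 0, E 28. D eliminated.
Round 2: A 9, B 19, C 6, E 28. C eliminated.
Round 3: A 15, B 19, E 28. A eliminated.
Round 4: B 34, E 28. B has a majority (≥32).

B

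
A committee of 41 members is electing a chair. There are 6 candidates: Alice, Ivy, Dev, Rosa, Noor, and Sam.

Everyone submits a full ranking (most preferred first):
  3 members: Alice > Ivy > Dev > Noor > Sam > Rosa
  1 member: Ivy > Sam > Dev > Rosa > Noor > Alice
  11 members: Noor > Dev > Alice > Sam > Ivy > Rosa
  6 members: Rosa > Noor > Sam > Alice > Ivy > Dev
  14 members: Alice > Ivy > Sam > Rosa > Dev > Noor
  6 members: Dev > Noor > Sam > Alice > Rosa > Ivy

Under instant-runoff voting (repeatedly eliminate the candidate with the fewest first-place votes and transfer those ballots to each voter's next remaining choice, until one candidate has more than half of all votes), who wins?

Round 1: Alice 17, Ivy 1, Dev 6, Rosa 6, Noor 11, Sam 0. Sam eliminated.
Round 2: Alice 17, Ivy 1, Dev 6, Rosa 6, Noor 11. Ivy eliminated.
Round 3: Alice 17, Dev 7, Rosa 6, Noor 11. Rosa eliminated.
Round 4: Alice 17, Dev 7, Noor 17. Dev eliminated.
Round 5: Alice 17, Noor 24. Noor has a majority (≥21).

Noor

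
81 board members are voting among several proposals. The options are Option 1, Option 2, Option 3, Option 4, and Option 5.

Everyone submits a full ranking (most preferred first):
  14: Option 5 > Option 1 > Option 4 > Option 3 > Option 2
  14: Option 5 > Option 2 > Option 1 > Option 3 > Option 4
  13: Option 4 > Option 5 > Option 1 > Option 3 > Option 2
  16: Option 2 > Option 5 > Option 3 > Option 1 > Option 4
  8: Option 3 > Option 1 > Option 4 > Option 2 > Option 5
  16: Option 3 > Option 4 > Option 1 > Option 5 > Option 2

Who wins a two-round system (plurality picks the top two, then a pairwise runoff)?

Option 5

Round 1 first-place votes: Option 1 0, Option 2 16, Option 3 24, Option 4 13, Option 5 28. Option 5 and Option 3 advance.
Runoff: Option 5 is ranked above Option 3 on 57 ballots, Option 3 above Option 5 on 24.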